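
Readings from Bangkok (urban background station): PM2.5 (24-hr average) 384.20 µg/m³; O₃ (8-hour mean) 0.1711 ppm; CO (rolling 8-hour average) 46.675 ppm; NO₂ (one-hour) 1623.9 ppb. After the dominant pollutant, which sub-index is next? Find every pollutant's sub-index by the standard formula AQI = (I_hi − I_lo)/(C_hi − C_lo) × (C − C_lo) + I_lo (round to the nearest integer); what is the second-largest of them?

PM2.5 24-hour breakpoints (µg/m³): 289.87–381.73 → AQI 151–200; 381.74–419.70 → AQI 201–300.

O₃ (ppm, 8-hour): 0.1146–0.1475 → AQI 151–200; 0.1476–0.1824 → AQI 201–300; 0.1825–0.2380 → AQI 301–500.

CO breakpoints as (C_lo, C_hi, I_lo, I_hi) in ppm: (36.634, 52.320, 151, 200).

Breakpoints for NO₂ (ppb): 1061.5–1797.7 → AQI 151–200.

PM2.5 384.20: bracket 381.74–419.70 → index 201–300; slope 99/37.96, offset 2.46.
AQI = 201 + 99/37.96·2.46 ≈ 207.42 ⇒ 207.
O₃: row 0.1476–0.1824 (AQI 201–300). (300−201)·(0.1711−0.1476)/(0.1824−0.1476) + 201 = 99·0.0235/0.0348 + 201 ≈ 267.85 → 268.
CO: 46.675 lies in 36.634–52.320, so I_lo=151, I_hi=200, C_lo=36.634, C_hi=52.320.
(200−151)/(52.320−36.634) × (46.675−36.634) + 151 = 49/15.686 × 10.041 + 151 ≈ 182.37 → 182.
NO₂: 1623.9 ∈ [1061.5, 1797.7] ↔ index [151, 200].
151 + (1623.9−1061.5)·(200−151)/(1797.7−1061.5) = 151 + 562.4·49/736.2 ≈ 188.43, so AQI = 188.
Sub-indices: PM2.5→207, O₃→268, CO→182, NO₂→188. Ranked high→low: 268, 207, 188, 182. Second-highest sub-index = 207.

207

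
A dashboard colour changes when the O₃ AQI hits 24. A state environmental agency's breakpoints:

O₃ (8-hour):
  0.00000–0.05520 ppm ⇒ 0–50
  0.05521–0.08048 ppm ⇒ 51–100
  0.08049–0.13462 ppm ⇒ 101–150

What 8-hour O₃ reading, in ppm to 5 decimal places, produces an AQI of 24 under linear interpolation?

AQI 24 lies in the 0–50 band, which corresponds to 0.00000–0.05520 ppm.
C = 0.00000 + (24−0)×(0.05520−0.00000)/(50−0) = 0.00000 + 24×0.05520/50 ≈ 0.0264960 ppm → 0.02650 ppm to 5 dp.

0.02650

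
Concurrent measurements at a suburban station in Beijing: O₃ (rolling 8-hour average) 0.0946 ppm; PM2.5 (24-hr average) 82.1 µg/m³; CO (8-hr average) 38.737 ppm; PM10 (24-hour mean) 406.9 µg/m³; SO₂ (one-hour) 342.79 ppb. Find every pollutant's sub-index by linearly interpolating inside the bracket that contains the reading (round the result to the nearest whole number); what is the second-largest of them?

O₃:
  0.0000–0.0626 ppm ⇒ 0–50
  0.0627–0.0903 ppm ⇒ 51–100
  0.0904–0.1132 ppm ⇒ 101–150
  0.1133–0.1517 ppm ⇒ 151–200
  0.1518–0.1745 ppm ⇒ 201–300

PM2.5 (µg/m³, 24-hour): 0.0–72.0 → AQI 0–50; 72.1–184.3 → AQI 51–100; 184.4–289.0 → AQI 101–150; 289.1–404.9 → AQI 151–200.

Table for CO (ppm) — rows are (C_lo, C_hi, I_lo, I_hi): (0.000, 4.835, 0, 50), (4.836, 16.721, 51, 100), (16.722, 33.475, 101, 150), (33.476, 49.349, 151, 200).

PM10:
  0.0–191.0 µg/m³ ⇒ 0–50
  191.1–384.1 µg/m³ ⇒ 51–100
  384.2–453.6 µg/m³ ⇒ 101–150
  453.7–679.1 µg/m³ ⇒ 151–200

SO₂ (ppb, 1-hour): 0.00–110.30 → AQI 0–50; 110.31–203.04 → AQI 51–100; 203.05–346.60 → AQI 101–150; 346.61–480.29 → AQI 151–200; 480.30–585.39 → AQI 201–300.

149

O₃: 0.0946 lies in 0.0904–0.1132, so I_lo=101, I_hi=150, C_lo=0.0904, C_hi=0.1132.
(150−101)/(0.1132−0.0904) × (0.0946−0.0904) + 101 = 49/0.0228 × 0.0042 + 101 ≈ 110.03 → 110.
PM2.5: 82.1 lies in 72.1–184.3, so I_lo=51, I_hi=100, C_lo=72.1, C_hi=184.3.
(100−51)/(184.3−72.1) × (82.1−72.1) + 51 = 49/112.2 × 10.0 + 51 ≈ 55.37 → 55.
CO 38.737: bracket 33.476–49.349 → index 151–200; slope 49/15.873, offset 5.261.
AQI = 151 + 49/15.873·5.261 ≈ 167.24 ⇒ 167.
PM10 406.9: bracket 384.2–453.6 → index 101–150; slope 49/69.4, offset 22.7.
AQI = 101 + 49/69.4·22.7 ≈ 117.03 ⇒ 117.
SO₂: 342.79 ∈ [203.05, 346.60] ↔ index [101, 150].
101 + (342.79−203.05)·(150−101)/(346.60−203.05) = 101 + 139.74·49/143.55 ≈ 148.70, so AQI = 149.
Sub-indices: O₃→110, PM2.5→55, CO→167, PM10→117, SO₂→149. Ranked high→low: 167, 149, 117, 110, 55. Second-highest sub-index = 149.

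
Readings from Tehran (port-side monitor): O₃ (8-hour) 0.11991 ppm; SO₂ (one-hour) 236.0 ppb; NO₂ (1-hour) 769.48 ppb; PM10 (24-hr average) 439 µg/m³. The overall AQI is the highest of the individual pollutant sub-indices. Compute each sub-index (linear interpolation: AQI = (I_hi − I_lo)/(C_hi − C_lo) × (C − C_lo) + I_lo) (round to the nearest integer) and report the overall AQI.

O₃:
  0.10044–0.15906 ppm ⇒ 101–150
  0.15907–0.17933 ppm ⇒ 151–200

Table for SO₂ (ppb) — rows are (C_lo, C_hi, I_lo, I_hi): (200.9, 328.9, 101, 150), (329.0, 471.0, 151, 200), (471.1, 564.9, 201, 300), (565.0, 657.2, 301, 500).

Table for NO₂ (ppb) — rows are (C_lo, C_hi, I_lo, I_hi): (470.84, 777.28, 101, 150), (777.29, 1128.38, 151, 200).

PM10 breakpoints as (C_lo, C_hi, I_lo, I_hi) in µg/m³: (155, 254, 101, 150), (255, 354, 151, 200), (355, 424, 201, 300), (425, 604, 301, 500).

317

O₃ 0.11991: bracket 0.10044–0.15906 → index 101–150; slope 49/0.05862, offset 0.01947.
AQI = 101 + 49/0.05862·0.01947 ≈ 117.27 ⇒ 117.
SO₂: 236.0 lies in 200.9–328.9, so I_lo=101, I_hi=150, C_lo=200.9, C_hi=328.9.
(150−101)/(328.9−200.9) × (236.0−200.9) + 101 = 49/128.0 × 35.1 + 101 ≈ 114.44 → 114.
NO₂: 769.48 ∈ [470.84, 777.28] ↔ index [101, 150].
101 + (769.48−470.84)·(150−101)/(777.28−470.84) = 101 + 298.64·49/306.44 ≈ 148.75, so AQI = 149.
PM10: 439 ∈ [425, 604] ↔ index [301, 500].
301 + (439−425)·(500−301)/(604−425) = 301 + 14·199/179 ≈ 316.56, so AQI = 317.
Sub-indices: O₃→117, SO₂→114, NO₂→149, PM10→317. Overall AQI = max = 317; dominant pollutant is PM10.
AQI 317: Hazardous.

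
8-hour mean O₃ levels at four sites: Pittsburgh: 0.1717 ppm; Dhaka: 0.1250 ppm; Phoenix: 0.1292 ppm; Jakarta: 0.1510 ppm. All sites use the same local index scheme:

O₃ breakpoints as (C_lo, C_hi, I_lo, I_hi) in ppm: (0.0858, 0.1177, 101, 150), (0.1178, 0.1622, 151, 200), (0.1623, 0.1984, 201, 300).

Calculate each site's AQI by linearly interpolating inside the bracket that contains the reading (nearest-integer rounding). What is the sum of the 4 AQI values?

Pittsburgh: 0.1717 lies in 0.1623–0.1984, so I_lo=201, I_hi=300, C_lo=0.1623, C_hi=0.1984.
(300−201)/(0.1984−0.1623) × (0.1717−0.1623) + 201 = 99/0.0361 × 0.0094 + 201 ≈ 226.78 → 227.
Dhaka: row 0.1178–0.1622 (AQI 151–200). (200−151)·(0.1250−0.1178)/(0.1622−0.1178) + 151 = 49·0.0072/0.0444 + 151 ≈ 158.95 → 159.
Phoenix: 0.1292 ∈ [0.1178, 0.1622] ↔ index [151, 200].
151 + (0.1292−0.1178)·(200−151)/(0.1622−0.1178) = 151 + 0.0114·49/0.0444 ≈ 163.58, so AQI = 164.
Jakarta: 0.1510 lies in 0.1178–0.1622, so I_lo=151, I_hi=200, C_lo=0.1178, C_hi=0.1622.
(200−151)/(0.1622−0.1178) × (0.1510−0.1178) + 151 = 49/0.0444 × 0.0332 + 151 ≈ 187.64 → 188.
AQIs: Pittsburgh=227, Dhaka=159, Phoenix=164, Jakarta=188. Sum = 227 + 159 + 164 + 188 = 738.

738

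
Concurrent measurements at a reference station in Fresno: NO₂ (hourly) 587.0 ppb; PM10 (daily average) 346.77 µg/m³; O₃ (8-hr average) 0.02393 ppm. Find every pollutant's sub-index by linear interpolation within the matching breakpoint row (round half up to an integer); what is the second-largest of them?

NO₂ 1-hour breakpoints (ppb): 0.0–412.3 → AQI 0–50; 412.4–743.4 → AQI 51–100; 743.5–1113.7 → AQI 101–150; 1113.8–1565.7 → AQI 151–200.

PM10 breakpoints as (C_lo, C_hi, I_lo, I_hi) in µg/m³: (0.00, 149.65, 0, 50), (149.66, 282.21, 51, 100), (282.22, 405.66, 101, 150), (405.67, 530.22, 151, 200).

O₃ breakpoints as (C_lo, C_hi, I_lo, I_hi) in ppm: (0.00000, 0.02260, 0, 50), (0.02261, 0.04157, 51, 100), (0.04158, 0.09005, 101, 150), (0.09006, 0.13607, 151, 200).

NO₂ 587.0: bracket 412.4–743.4 → index 51–100; slope 49/331.0, offset 174.6.
AQI = 51 + 49/331.0·174.6 ≈ 76.85 ⇒ 77.
PM10: 346.77 ∈ [282.22, 405.66] ↔ index [101, 150].
101 + (346.77−282.22)·(150−101)/(405.66−282.22) = 101 + 64.55·49/123.44 ≈ 126.62, so AQI = 127.
O₃: 0.02393 lies in 0.02261–0.04157, so I_lo=51, I_hi=100, C_lo=0.02261, C_hi=0.04157.
(100−51)/(0.04157−0.02261) × (0.02393−0.02261) + 51 = 49/0.01896 × 0.00132 + 51 ≈ 54.41 → 54.
Sub-indices: NO₂→77, PM10→127, O₃→54. Ranked high→low: 127, 77, 54. Second-highest sub-index = 77.

77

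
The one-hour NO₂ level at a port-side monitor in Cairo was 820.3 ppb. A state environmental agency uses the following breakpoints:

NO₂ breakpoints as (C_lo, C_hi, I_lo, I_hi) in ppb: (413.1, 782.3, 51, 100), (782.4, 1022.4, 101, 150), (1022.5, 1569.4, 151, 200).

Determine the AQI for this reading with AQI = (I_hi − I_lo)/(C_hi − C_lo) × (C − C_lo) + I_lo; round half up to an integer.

NO₂: 820.3 lies in 782.4–1022.4, so I_lo=101, I_hi=150, C_lo=782.4, C_hi=1022.4.
(150−101)/(1022.4−782.4) × (820.3−782.4) + 101 = 49/240.0 × 37.9 + 101 ≈ 108.74 → 109.

109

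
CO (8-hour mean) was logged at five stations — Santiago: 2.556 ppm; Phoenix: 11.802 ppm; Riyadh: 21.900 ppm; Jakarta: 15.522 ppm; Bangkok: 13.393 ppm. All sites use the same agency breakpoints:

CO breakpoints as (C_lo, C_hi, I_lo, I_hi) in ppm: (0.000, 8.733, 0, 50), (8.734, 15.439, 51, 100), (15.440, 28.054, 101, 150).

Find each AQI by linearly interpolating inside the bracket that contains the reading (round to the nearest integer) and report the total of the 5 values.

400

Santiago 2.556: bracket 0.000–8.733 → index 0–50; slope 50/8.733, offset 2.556.
AQI = 0 + 50/8.733·2.556 ≈ 14.63 ⇒ 15.
Phoenix 11.802: bracket 8.734–15.439 → index 51–100; slope 49/6.705, offset 3.068.
AQI = 51 + 49/6.705·3.068 ≈ 73.42 ⇒ 73.
Riyadh: 21.900 lies in 15.440–28.054, so I_lo=101, I_hi=150, C_lo=15.440, C_hi=28.054.
(150−101)/(28.054−15.440) × (21.900−15.440) + 101 = 49/12.614 × 6.460 + 101 ≈ 126.09 → 126.
Jakarta 15.522: bracket 15.440–28.054 → index 101–150; slope 49/12.614, offset 0.082.
AQI = 101 + 49/12.614·0.082 ≈ 101.32 ⇒ 101.
Bangkok: 13.393 ∈ [8.734, 15.439] ↔ index [51, 100].
51 + (13.393−8.734)·(100−51)/(15.439−8.734) = 51 + 4.659·49/6.705 ≈ 85.05, so AQI = 85.
AQIs: Santiago=15, Phoenix=73, Riyadh=126, Jakarta=101, Bangkok=85. Sum = 15 + 73 + 126 + 101 + 85 = 400.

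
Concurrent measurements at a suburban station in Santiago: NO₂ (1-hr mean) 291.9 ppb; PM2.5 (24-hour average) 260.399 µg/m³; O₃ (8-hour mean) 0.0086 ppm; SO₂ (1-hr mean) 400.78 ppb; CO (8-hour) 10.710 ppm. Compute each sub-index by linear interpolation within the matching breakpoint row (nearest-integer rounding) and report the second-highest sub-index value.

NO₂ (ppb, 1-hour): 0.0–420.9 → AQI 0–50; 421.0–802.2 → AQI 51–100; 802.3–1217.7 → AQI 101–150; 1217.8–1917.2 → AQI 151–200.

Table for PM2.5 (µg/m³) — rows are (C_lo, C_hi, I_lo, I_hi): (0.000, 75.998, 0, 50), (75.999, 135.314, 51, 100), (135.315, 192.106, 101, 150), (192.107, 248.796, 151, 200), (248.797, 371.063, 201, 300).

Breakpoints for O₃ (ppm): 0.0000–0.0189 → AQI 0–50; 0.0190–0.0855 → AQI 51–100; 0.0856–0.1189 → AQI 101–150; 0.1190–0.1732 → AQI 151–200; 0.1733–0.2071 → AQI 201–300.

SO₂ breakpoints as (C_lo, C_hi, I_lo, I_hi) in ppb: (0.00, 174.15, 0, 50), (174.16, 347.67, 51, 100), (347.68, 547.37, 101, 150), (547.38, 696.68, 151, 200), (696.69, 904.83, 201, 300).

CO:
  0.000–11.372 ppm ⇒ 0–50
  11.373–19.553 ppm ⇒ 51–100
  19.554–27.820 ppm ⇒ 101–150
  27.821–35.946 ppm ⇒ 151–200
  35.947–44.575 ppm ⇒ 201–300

NO₂: row 0.0–420.9 (AQI 0–50). (50−0)·(291.9−0.0)/(420.9−0.0) + 0 = 50·291.9/420.9 + 0 ≈ 34.68 → 35.
PM2.5: row 248.797–371.063 (AQI 201–300). (300−201)·(260.399−248.797)/(371.063−248.797) + 201 = 99·11.602/122.266 + 201 ≈ 210.39 → 210.
O₃: row 0.0000–0.0189 (AQI 0–50). (50−0)·(0.0086−0.0000)/(0.0189−0.0000) + 0 = 50·0.0086/0.0189 + 0 ≈ 22.75 → 23.
SO₂: 400.78 ∈ [347.68, 547.37] ↔ index [101, 150].
101 + (400.78−347.68)·(150−101)/(547.37−347.68) = 101 + 53.10·49/199.69 ≈ 114.03, so AQI = 114.
CO: row 0.000–11.372 (AQI 0–50). (50−0)·(10.710−0.000)/(11.372−0.000) + 0 = 50·10.710/11.372 + 0 ≈ 47.09 → 47.
Sub-indices: NO₂→35, PM2.5→210, O₃→23, SO₂→114, CO→47. Ranked high→low: 210, 114, 47, 35, 23. Second-highest sub-index = 114.

114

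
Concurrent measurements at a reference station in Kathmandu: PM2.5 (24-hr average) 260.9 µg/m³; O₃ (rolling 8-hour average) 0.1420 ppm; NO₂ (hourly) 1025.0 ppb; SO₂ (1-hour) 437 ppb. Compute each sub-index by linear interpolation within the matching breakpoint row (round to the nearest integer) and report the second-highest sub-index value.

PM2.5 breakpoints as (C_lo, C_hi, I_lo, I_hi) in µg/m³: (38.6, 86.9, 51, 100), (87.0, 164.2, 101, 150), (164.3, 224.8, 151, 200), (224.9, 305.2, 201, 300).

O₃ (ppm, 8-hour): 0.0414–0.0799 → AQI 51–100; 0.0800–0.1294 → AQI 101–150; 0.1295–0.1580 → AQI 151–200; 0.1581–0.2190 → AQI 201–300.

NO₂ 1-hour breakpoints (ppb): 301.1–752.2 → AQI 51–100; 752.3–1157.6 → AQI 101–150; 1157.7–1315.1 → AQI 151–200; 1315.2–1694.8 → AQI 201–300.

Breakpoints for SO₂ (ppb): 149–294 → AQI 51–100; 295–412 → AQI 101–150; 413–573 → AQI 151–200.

PM2.5: 260.9 lies in 224.9–305.2, so I_lo=201, I_hi=300, C_lo=224.9, C_hi=305.2.
(300−201)/(305.2−224.9) × (260.9−224.9) + 201 = 99/80.3 × 36.0 + 201 ≈ 245.38 → 245.
O₃ 0.1420: bracket 0.1295–0.1580 → index 151–200; slope 49/0.0285, offset 0.0125.
AQI = 151 + 49/0.0285·0.0125 ≈ 172.49 ⇒ 172.
NO₂ 1025.0: bracket 752.3–1157.6 → index 101–150; slope 49/405.3, offset 272.7.
AQI = 101 + 49/405.3·272.7 ≈ 133.97 ⇒ 134.
SO₂: 437 ∈ [413, 573] ↔ index [151, 200].
151 + (437−413)·(200−151)/(573−413) = 151 + 24·49/160 ≈ 158.35, so AQI = 158.
Sub-indices: PM2.5→245, O₃→172, NO₂→134, SO₂→158. Ranked high→low: 245, 172, 158, 134. Second-highest sub-index = 172.

172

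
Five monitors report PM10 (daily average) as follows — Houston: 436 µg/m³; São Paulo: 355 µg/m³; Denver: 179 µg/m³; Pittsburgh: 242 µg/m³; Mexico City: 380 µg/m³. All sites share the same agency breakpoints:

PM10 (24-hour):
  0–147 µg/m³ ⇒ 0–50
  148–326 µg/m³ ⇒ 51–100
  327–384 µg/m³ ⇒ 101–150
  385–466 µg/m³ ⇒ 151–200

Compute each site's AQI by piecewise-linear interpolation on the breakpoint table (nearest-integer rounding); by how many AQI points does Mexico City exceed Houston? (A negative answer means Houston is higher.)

-35

Houston: 436 lies in 385–466, so I_lo=151, I_hi=200, C_lo=385, C_hi=466.
(200−151)/(466−385) × (436−385) + 151 = 49/81 × 51 + 151 ≈ 181.85 → 182.
São Paulo 355: bracket 327–384 → index 101–150; slope 49/57, offset 28.
AQI = 101 + 49/57·28 ≈ 125.07 ⇒ 125.
Denver 179: bracket 148–326 → index 51–100; slope 49/178, offset 31.
AQI = 51 + 49/178·31 ≈ 59.53 ⇒ 60.
Pittsburgh: 242 lies in 148–326, so I_lo=51, I_hi=100, C_lo=148, C_hi=326.
(100−51)/(326−148) × (242−148) + 51 = 49/178 × 94 + 51 ≈ 76.88 → 77.
Mexico City: row 327–384 (AQI 101–150). (150−101)·(380−327)/(384−327) + 101 = 49·53/57 + 101 ≈ 146.56 → 147.
AQIs: Houston=182, São Paulo=125, Denver=60, Pittsburgh=77, Mexico City=147. Mexico City (147) − Houston (182) = -35.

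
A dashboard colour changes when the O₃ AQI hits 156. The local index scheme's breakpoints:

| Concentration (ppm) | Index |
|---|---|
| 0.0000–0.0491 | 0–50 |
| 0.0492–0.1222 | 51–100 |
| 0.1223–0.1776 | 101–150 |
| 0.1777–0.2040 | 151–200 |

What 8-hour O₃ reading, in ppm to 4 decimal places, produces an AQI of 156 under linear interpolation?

AQI 156 lies in the 151–200 band, which corresponds to 0.1777–0.2040 ppm.
C = 0.1777 + (156−151)×(0.2040−0.1777)/(200−151) = 0.1777 + 5×0.0263/49 ≈ 0.180384 ppm → 0.1804 ppm to 4 dp.

0.1804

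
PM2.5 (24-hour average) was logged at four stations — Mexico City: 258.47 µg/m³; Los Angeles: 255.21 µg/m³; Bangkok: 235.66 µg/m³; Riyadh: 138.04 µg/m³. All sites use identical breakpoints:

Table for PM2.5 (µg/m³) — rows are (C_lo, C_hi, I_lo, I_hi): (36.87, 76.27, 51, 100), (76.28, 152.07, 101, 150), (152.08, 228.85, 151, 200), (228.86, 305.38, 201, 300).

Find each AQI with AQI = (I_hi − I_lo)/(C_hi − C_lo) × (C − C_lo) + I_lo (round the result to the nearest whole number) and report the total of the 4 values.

Mexico City: 258.47 ∈ [228.86, 305.38] ↔ index [201, 300].
201 + (258.47−228.86)·(300−201)/(305.38−228.86) = 201 + 29.61·99/76.52 ≈ 239.31, so AQI = 239.
Los Angeles 255.21: bracket 228.86–305.38 → index 201–300; slope 99/76.52, offset 26.35.
AQI = 201 + 99/76.52·26.35 ≈ 235.09 ⇒ 235.
Bangkok 235.66: bracket 228.86–305.38 → index 201–300; slope 99/76.52, offset 6.80.
AQI = 201 + 99/76.52·6.80 ≈ 209.80 ⇒ 210.
Riyadh 138.04: bracket 76.28–152.07 → index 101–150; slope 49/75.79, offset 61.76.
AQI = 101 + 49/75.79·61.76 ≈ 140.93 ⇒ 141.
AQIs: Mexico City=239, Los Angeles=235, Bangkok=210, Riyadh=141. Sum = 239 + 235 + 210 + 141 = 825.

825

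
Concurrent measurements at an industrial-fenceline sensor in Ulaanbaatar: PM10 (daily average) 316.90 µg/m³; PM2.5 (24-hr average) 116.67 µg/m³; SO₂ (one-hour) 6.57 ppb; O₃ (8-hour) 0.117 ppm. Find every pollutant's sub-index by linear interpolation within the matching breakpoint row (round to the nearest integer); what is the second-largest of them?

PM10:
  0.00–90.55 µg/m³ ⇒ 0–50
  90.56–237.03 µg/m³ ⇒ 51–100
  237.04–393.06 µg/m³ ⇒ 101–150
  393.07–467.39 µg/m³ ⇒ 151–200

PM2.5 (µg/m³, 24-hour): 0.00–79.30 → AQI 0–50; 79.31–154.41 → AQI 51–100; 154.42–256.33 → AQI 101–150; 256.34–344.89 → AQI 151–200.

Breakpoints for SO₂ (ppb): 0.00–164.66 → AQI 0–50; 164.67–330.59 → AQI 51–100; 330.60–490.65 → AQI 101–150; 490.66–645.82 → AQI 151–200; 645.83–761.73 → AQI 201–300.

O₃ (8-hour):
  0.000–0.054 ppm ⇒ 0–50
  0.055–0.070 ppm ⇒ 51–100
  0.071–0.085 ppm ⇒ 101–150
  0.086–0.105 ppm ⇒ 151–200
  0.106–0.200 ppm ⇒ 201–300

126

PM10: 316.90 lies in 237.04–393.06, so I_lo=101, I_hi=150, C_lo=237.04, C_hi=393.06.
(150−101)/(393.06−237.04) × (316.90−237.04) + 101 = 49/156.02 × 79.86 + 101 ≈ 126.08 → 126.
PM2.5: 116.67 lies in 79.31–154.41, so I_lo=51, I_hi=100, C_lo=79.31, C_hi=154.41.
(100−51)/(154.41−79.31) × (116.67−79.31) + 51 = 49/75.10 × 37.36 + 51 ≈ 75.38 → 75.
SO₂: 6.57 ∈ [0.00, 164.66] ↔ index [0, 50].
0 + (6.57−0.00)·(50−0)/(164.66−0.00) = 0 + 6.57·50/164.66 ≈ 2.00, so AQI = 2.
O₃: 0.117 lies in 0.106–0.200, so I_lo=201, I_hi=300, C_lo=0.106, C_hi=0.200.
(300−201)/(0.200−0.106) × (0.117−0.106) + 201 = 99/0.094 × 0.011 + 201 ≈ 212.59 → 213.
Sub-indices: PM10→126, PM2.5→75, SO₂→2, O₃→213. Ranked high→low: 213, 126, 75, 2. Second-highest sub-index = 126.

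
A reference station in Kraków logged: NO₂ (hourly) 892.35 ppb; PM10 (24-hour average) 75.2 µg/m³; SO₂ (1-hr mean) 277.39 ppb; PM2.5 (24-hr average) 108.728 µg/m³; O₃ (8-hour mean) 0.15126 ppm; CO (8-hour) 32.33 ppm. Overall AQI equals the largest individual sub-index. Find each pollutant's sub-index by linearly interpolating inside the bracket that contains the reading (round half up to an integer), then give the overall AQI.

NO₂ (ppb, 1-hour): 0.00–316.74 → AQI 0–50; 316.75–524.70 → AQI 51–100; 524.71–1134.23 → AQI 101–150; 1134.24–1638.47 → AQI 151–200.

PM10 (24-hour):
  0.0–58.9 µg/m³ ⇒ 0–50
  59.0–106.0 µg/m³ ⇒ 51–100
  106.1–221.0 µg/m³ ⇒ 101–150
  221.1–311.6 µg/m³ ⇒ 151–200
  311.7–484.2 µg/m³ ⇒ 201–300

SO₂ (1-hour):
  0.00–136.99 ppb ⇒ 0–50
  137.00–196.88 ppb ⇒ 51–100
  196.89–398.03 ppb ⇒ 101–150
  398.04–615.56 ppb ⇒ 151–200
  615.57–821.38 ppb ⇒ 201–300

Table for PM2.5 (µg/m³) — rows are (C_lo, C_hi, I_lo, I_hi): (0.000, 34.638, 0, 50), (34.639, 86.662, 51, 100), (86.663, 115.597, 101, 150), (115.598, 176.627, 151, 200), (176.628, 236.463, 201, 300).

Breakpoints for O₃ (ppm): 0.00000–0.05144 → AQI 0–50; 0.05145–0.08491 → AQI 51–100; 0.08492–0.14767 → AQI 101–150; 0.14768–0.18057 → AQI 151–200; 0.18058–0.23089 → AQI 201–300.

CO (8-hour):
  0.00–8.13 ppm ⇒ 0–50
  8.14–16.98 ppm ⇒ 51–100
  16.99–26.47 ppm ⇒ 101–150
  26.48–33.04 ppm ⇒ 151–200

NO₂: 892.35 lies in 524.71–1134.23, so I_lo=101, I_hi=150, C_lo=524.71, C_hi=1134.23.
(150−101)/(1134.23−524.71) × (892.35−524.71) + 101 = 49/609.52 × 367.64 + 101 ≈ 130.55 → 131.
PM10: 75.2 lies in 59.0–106.0, so I_lo=51, I_hi=100, C_lo=59.0, C_hi=106.0.
(100−51)/(106.0−59.0) × (75.2−59.0) + 51 = 49/47.0 × 16.2 + 51 ≈ 67.89 → 68.
SO₂: row 196.89–398.03 (AQI 101–150). (150−101)·(277.39−196.89)/(398.03−196.89) + 101 = 49·80.50/201.14 + 101 ≈ 120.61 → 121.
PM2.5: 108.728 lies in 86.663–115.597, so I_lo=101, I_hi=150, C_lo=86.663, C_hi=115.597.
(150−101)/(115.597−86.663) × (108.728−86.663) + 101 = 49/28.934 × 22.065 + 101 ≈ 138.37 → 138.
O₃: row 0.14768–0.18057 (AQI 151–200). (200−151)·(0.15126−0.14768)/(0.18057−0.14768) + 151 = 49·0.00358/0.03289 + 151 ≈ 156.33 → 156.
CO: row 26.48–33.04 (AQI 151–200). (200−151)·(32.33−26.48)/(33.04−26.48) + 151 = 49·5.85/6.56 + 151 ≈ 194.70 → 195.
Sub-indices: NO₂→131, PM10→68, SO₂→121, PM2.5→138, O₃→156, CO→195. Overall AQI = max = 195; dominant pollutant is CO.

195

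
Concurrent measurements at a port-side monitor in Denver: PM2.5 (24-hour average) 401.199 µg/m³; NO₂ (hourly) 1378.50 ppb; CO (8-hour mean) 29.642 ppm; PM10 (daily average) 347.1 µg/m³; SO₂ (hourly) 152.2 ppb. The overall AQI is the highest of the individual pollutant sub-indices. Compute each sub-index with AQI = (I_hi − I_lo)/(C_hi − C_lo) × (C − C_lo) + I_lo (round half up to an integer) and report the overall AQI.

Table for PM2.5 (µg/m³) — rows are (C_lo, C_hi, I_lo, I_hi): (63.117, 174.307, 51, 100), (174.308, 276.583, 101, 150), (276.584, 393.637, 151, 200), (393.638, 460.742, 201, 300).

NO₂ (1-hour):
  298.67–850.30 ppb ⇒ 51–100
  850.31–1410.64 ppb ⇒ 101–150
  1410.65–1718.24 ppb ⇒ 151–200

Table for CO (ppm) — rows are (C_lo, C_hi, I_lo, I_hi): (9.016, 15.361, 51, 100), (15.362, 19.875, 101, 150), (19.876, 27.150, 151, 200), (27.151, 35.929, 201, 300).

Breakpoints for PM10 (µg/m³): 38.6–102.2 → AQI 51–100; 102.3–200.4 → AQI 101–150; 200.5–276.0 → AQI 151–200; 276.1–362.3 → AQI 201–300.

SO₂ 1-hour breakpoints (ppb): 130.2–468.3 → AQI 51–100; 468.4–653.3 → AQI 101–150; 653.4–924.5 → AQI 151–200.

283

PM2.5: row 393.638–460.742 (AQI 201–300). (300−201)·(401.199−393.638)/(460.742−393.638) + 201 = 99·7.561/67.104 + 201 ≈ 212.15 → 212.
NO₂: row 850.31–1410.64 (AQI 101–150). (150−101)·(1378.50−850.31)/(1410.64−850.31) + 101 = 49·528.19/560.33 + 101 ≈ 147.19 → 147.
CO: row 27.151–35.929 (AQI 201–300). (300−201)·(29.642−27.151)/(35.929−27.151) + 201 = 99·2.491/8.778 + 201 ≈ 229.09 → 229.
PM10: 347.1 ∈ [276.1, 362.3] ↔ index [201, 300].
201 + (347.1−276.1)·(300−201)/(362.3−276.1) = 201 + 71.0·99/86.2 ≈ 282.54, so AQI = 283.
SO₂ 152.2: bracket 130.2–468.3 → index 51–100; slope 49/338.1, offset 22.0.
AQI = 51 + 49/338.1·22.0 ≈ 54.19 ⇒ 54.
Sub-indices: PM2.5→212, NO₂→147, CO→229, PM10→283, SO₂→54. Overall AQI = max = 283; dominant pollutant is PM10.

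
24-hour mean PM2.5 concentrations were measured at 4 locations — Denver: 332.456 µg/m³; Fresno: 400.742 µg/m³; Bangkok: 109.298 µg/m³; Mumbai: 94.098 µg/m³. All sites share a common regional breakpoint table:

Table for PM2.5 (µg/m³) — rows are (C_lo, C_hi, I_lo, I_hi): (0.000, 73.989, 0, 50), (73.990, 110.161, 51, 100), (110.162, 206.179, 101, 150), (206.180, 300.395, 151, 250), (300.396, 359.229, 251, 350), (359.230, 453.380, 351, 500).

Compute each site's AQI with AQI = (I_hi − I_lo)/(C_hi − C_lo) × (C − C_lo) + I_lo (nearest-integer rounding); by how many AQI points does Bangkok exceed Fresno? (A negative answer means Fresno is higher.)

Denver: 332.456 lies in 300.396–359.229, so I_lo=251, I_hi=350, C_lo=300.396, C_hi=359.229.
(350−251)/(359.229−300.396) × (332.456−300.396) + 251 = 99/58.833 × 32.060 + 251 ≈ 304.95 → 305.
Fresno 400.742: bracket 359.230–453.380 → index 351–500; slope 149/94.150, offset 41.512.
AQI = 351 + 149/94.150·41.512 ≈ 416.70 ⇒ 417.
Bangkok 109.298: bracket 73.990–110.161 → index 51–100; slope 49/36.171, offset 35.308.
AQI = 51 + 49/36.171·35.308 ≈ 98.83 ⇒ 99.
Mumbai 94.098: bracket 73.990–110.161 → index 51–100; slope 49/36.171, offset 20.108.
AQI = 51 + 49/36.171·20.108 ≈ 78.24 ⇒ 78.
AQIs: Denver=305, Fresno=417, Bangkok=99, Mumbai=78. Bangkok (99) − Fresno (417) = -318.

-318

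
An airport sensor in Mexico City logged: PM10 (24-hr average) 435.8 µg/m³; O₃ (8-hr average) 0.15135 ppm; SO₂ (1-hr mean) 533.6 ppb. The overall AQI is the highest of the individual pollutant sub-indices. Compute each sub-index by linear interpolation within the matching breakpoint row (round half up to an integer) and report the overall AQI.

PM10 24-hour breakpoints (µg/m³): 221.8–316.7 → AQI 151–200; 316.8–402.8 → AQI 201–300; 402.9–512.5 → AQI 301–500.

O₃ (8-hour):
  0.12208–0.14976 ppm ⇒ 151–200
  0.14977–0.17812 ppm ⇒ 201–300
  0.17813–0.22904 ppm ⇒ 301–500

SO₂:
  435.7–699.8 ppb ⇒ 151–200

361

PM10 435.8: bracket 402.9–512.5 → index 301–500; slope 199/109.6, offset 32.9.
AQI = 301 + 199/109.6·32.9 ≈ 360.74 ⇒ 361.
O₃: 0.15135 lies in 0.14977–0.17812, so I_lo=201, I_hi=300, C_lo=0.14977, C_hi=0.17812.
(300−201)/(0.17812−0.14977) × (0.15135−0.14977) + 201 = 99/0.02835 × 0.00158 + 201 ≈ 206.52 → 207.
SO₂: row 435.7–699.8 (AQI 151–200). (200−151)·(533.6−435.7)/(699.8−435.7) + 151 = 49·97.9/264.1 + 151 ≈ 169.16 → 169.
Sub-indices: PM10→361, O₃→207, SO₂→169. Overall AQI = max = 361; dominant pollutant is PM10.
AQI 361: Hazardous.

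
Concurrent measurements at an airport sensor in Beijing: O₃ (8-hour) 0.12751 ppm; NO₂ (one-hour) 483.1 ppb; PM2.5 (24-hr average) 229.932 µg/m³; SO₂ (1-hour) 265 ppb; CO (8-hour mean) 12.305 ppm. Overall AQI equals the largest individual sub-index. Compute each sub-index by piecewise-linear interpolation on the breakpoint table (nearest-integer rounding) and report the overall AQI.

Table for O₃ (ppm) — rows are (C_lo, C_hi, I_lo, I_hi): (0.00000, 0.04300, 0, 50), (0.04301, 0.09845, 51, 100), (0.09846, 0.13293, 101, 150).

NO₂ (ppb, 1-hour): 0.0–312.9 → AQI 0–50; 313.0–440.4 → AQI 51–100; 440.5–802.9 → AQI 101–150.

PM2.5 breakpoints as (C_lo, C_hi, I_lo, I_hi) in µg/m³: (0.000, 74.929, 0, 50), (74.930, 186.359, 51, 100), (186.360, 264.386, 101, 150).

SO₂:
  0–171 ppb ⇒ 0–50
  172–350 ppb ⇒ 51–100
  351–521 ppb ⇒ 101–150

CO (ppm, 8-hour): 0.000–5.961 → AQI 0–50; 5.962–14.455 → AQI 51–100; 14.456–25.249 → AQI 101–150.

O₃: row 0.09846–0.13293 (AQI 101–150). (150−101)·(0.12751−0.09846)/(0.13293−0.09846) + 101 = 49·0.02905/0.03447 + 101 ≈ 142.30 → 142.
NO₂: 483.1 ∈ [440.5, 802.9] ↔ index [101, 150].
101 + (483.1−440.5)·(150−101)/(802.9−440.5) = 101 + 42.6·49/362.4 ≈ 106.76, so AQI = 107.
PM2.5 229.932: bracket 186.360–264.386 → index 101–150; slope 49/78.026, offset 43.572.
AQI = 101 + 49/78.026·43.572 ≈ 128.36 ⇒ 128.
SO₂: 265 lies in 172–350, so I_lo=51, I_hi=100, C_lo=172, C_hi=350.
(100−51)/(350−172) × (265−172) + 51 = 49/178 × 93 + 51 ≈ 76.60 → 77.
CO: 12.305 ∈ [5.962, 14.455] ↔ index [51, 100].
51 + (12.305−5.962)·(100−51)/(14.455−5.962) = 51 + 6.343·49/8.493 ≈ 87.60, so AQI = 88.
Sub-indices: O₃→142, NO₂→107, PM2.5→128, SO₂→77, CO→88. Overall AQI = max = 142; dominant pollutant is O₃.

142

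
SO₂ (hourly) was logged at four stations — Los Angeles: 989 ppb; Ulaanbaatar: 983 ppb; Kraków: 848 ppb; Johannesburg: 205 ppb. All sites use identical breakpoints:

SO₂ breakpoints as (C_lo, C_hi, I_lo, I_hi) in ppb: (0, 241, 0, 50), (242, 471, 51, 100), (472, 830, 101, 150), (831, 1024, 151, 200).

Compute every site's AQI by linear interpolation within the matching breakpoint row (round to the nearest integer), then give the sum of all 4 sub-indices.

579

Los Angeles: 989 lies in 831–1024, so I_lo=151, I_hi=200, C_lo=831, C_hi=1024.
(200−151)/(1024−831) × (989−831) + 151 = 49/193 × 158 + 151 ≈ 191.11 → 191.
Ulaanbaatar: row 831–1024 (AQI 151–200). (200−151)·(983−831)/(1024−831) + 151 = 49·152/193 + 151 ≈ 189.59 → 190.
Kraków: 848 lies in 831–1024, so I_lo=151, I_hi=200, C_lo=831, C_hi=1024.
(200−151)/(1024−831) × (848−831) + 151 = 49/193 × 17 + 151 ≈ 155.32 → 155.
Johannesburg 205: bracket 0–241 → index 0–50; slope 50/241, offset 205.
AQI = 0 + 50/241·205 ≈ 42.53 ⇒ 43.
AQIs: Los Angeles=191, Ulaanbaatar=190, Kraków=155, Johannesburg=43. Sum = 191 + 190 + 155 + 43 = 579.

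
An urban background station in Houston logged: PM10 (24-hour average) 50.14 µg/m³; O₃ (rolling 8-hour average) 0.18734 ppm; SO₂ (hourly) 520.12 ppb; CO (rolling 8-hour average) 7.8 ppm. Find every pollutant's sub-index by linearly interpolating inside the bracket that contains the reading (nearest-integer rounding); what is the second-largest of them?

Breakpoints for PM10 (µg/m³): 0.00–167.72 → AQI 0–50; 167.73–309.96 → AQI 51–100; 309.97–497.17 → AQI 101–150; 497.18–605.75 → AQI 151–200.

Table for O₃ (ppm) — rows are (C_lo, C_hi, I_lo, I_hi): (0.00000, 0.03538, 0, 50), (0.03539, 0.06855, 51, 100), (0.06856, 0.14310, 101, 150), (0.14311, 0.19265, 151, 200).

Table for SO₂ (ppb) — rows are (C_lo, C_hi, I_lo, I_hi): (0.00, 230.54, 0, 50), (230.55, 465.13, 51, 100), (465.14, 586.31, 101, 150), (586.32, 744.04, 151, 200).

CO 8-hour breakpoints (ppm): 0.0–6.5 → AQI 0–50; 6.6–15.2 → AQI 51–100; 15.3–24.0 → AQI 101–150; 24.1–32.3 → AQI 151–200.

123

PM10: 50.14 lies in 0.00–167.72, so I_lo=0, I_hi=50, C_lo=0.00, C_hi=167.72.
(50−0)/(167.72−0.00) × (50.14−0.00) + 0 = 50/167.72 × 50.14 + 0 ≈ 14.95 → 15.
O₃: 0.18734 lies in 0.14311–0.19265, so I_lo=151, I_hi=200, C_lo=0.14311, C_hi=0.19265.
(200−151)/(0.19265−0.14311) × (0.18734−0.14311) + 151 = 49/0.04954 × 0.04423 + 151 ≈ 194.75 → 195.
SO₂: 520.12 ∈ [465.14, 586.31] ↔ index [101, 150].
101 + (520.12−465.14)·(150−101)/(586.31−465.14) = 101 + 54.98·49/121.17 ≈ 123.23, so AQI = 123.
CO: 7.8 lies in 6.6–15.2, so I_lo=51, I_hi=100, C_lo=6.6, C_hi=15.2.
(100−51)/(15.2−6.6) × (7.8−6.6) + 51 = 49/8.6 × 1.2 + 51 ≈ 57.84 → 58.
Sub-indices: PM10→15, O₃→195, SO₂→123, CO→58. Ranked high→low: 195, 123, 58, 15. Second-highest sub-index = 123.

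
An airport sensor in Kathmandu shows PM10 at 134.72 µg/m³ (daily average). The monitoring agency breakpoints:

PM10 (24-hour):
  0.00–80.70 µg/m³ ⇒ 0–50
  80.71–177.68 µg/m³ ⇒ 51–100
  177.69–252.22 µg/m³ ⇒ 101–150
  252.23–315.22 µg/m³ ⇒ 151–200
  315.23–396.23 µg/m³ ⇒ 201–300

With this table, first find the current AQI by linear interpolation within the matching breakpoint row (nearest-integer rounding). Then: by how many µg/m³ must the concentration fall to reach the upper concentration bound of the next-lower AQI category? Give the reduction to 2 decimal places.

PM10 134.72: bracket 80.71–177.68 → index 51–100; slope 49/96.97, offset 54.01.
AQI = 51 + 49/96.97·54.01 ≈ 78.29 ⇒ 78.
Current AQI 78 is in the Moderate range (51–100). The next-lower category tops out at AQI 50, whose upper concentration bound is 80.70 µg/m³.
Reduction needed = 134.72 − 80.70 = 54.02 µg/m³.

54.02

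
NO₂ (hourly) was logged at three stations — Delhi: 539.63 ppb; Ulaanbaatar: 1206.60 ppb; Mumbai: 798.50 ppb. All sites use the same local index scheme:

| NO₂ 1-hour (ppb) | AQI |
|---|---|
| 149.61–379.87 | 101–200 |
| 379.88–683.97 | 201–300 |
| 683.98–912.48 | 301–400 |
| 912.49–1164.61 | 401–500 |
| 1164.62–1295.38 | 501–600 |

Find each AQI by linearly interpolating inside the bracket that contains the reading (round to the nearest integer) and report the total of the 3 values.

Delhi 539.63: bracket 379.88–683.97 → index 201–300; slope 99/304.09, offset 159.75.
AQI = 201 + 99/304.09·159.75 ≈ 253.01 ⇒ 253.
Ulaanbaatar 1206.60: bracket 1164.62–1295.38 → index 501–600; slope 99/130.76, offset 41.98.
AQI = 501 + 99/130.76·41.98 ≈ 532.78 ⇒ 533.
Mumbai: 798.50 lies in 683.98–912.48, so I_lo=301, I_hi=400, C_lo=683.98, C_hi=912.48.
(400−301)/(912.48−683.98) × (798.50−683.98) + 301 = 99/228.50 × 114.52 + 301 ≈ 350.62 → 351.
AQIs: Delhi=253, Ulaanbaatar=533, Mumbai=351. Sum = 253 + 533 + 351 = 1137.

1137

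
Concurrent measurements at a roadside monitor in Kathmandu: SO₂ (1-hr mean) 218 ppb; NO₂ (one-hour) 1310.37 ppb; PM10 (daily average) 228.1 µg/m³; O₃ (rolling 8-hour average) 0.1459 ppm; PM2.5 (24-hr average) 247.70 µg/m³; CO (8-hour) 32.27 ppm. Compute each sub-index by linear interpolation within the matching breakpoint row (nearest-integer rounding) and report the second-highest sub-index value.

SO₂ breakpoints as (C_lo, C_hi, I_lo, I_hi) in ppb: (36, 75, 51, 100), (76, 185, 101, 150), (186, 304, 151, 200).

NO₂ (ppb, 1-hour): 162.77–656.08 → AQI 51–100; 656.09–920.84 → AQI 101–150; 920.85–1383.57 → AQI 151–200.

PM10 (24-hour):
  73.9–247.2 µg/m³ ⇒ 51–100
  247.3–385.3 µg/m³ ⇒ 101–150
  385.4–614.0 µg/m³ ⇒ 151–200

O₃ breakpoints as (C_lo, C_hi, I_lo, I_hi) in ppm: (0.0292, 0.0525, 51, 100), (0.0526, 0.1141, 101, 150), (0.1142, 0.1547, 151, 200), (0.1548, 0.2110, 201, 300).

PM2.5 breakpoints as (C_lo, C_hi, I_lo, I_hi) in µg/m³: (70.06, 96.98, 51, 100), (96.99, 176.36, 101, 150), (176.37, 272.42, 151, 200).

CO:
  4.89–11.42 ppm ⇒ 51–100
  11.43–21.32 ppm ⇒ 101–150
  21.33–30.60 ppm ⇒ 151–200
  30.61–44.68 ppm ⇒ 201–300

SO₂ 218: bracket 186–304 → index 151–200; slope 49/118, offset 32.
AQI = 151 + 49/118·32 ≈ 164.29 ⇒ 164.
NO₂: 1310.37 lies in 920.85–1383.57, so I_lo=151, I_hi=200, C_lo=920.85, C_hi=1383.57.
(200−151)/(1383.57−920.85) × (1310.37−920.85) + 151 = 49/462.72 × 389.52 + 151 ≈ 192.25 → 192.
PM10: row 73.9–247.2 (AQI 51–100). (100−51)·(228.1−73.9)/(247.2−73.9) + 51 = 49·154.2/173.3 + 51 ≈ 94.60 → 95.
O₃: 0.1459 ∈ [0.1142, 0.1547] ↔ index [151, 200].
151 + (0.1459−0.1142)·(200−151)/(0.1547−0.1142) = 151 + 0.0317·49/0.0405 ≈ 189.35, so AQI = 189.
PM2.5: 247.70 ∈ [176.37, 272.42] ↔ index [151, 200].
151 + (247.70−176.37)·(200−151)/(272.42−176.37) = 151 + 71.33·49/96.05 ≈ 187.39, so AQI = 187.
CO 32.27: bracket 30.61–44.68 → index 201–300; slope 99/14.07, offset 1.66.
AQI = 201 + 99/14.07·1.66 ≈ 212.68 ⇒ 213.
Sub-indices: SO₂→164, NO₂→192, PM10→95, O₃→189, PM2.5→187, CO→213. Ranked high→low: 213, 192, 189, 187, 164, 95. Second-highest sub-index = 192.

192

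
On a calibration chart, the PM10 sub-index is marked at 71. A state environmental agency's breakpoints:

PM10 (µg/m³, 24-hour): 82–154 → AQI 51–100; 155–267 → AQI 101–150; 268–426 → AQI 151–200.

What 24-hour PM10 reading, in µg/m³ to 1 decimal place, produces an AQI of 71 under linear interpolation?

111.4

AQI 71 lies in the 51–100 band, which corresponds to 82–154 µg/m³.
C = 82 + (71−51)×(154−82)/(100−51) = 82 + 20×72/49 ≈ 111.388 µg/m³ → 111.4 µg/m³ to 1 dp.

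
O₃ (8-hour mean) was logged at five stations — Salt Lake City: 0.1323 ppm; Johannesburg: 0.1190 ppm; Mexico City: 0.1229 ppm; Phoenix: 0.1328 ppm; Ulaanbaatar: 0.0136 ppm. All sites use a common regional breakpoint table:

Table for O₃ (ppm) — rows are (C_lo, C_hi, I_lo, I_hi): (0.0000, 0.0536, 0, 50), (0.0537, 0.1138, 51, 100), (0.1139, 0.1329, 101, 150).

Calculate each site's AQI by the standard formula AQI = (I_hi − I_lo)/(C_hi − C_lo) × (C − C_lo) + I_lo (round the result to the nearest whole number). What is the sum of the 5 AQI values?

Salt Lake City: 0.1323 ∈ [0.1139, 0.1329] ↔ index [101, 150].
101 + (0.1323−0.1139)·(150−101)/(0.1329−0.1139) = 101 + 0.0184·49/0.0190 ≈ 148.45, so AQI = 148.
Johannesburg: 0.1190 ∈ [0.1139, 0.1329] ↔ index [101, 150].
101 + (0.1190−0.1139)·(150−101)/(0.1329−0.1139) = 101 + 0.0051·49/0.0190 ≈ 114.15, so AQI = 114.
Mexico City: row 0.1139–0.1329 (AQI 101–150). (150−101)·(0.1229−0.1139)/(0.1329−0.1139) + 101 = 49·0.0090/0.0190 + 101 ≈ 124.21 → 124.
Phoenix: row 0.1139–0.1329 (AQI 101–150). (150−101)·(0.1328−0.1139)/(0.1329−0.1139) + 101 = 49·0.0189/0.0190 + 101 ≈ 149.74 → 150.
Ulaanbaatar 0.0136: bracket 0.0000–0.0536 → index 0–50; slope 50/0.0536, offset 0.0136.
AQI = 0 + 50/0.0536·0.0136 ≈ 12.69 ⇒ 13.
AQIs: Salt Lake City=148, Johannesburg=114, Mexico City=124, Phoenix=150, Ulaanbaatar=13. Sum = 148 + 114 + 124 + 150 + 13 = 549.

549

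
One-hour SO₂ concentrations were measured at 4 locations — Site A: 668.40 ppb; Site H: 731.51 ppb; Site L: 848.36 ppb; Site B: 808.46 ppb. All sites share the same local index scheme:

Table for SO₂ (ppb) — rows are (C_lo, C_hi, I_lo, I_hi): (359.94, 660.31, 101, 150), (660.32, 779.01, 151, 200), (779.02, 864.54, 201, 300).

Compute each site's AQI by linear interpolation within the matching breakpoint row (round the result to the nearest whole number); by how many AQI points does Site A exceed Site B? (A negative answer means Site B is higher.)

Site A 668.40: bracket 660.32–779.01 → index 151–200; slope 49/118.69, offset 8.08.
AQI = 151 + 49/118.69·8.08 ≈ 154.34 ⇒ 154.
Site H 731.51: bracket 660.32–779.01 → index 151–200; slope 49/118.69, offset 71.19.
AQI = 151 + 49/118.69·71.19 ≈ 180.39 ⇒ 180.
Site L: 848.36 lies in 779.02–864.54, so I_lo=201, I_hi=300, C_lo=779.02, C_hi=864.54.
(300−201)/(864.54−779.02) × (848.36−779.02) + 201 = 99/85.52 × 69.34 + 201 ≈ 281.27 → 281.
Site B 808.46: bracket 779.02–864.54 → index 201–300; slope 99/85.52, offset 29.44.
AQI = 201 + 99/85.52·29.44 ≈ 235.08 ⇒ 235.
AQIs: Site A=154, Site H=180, Site L=281, Site B=235. Site A (154) − Site B (235) = -81.

-81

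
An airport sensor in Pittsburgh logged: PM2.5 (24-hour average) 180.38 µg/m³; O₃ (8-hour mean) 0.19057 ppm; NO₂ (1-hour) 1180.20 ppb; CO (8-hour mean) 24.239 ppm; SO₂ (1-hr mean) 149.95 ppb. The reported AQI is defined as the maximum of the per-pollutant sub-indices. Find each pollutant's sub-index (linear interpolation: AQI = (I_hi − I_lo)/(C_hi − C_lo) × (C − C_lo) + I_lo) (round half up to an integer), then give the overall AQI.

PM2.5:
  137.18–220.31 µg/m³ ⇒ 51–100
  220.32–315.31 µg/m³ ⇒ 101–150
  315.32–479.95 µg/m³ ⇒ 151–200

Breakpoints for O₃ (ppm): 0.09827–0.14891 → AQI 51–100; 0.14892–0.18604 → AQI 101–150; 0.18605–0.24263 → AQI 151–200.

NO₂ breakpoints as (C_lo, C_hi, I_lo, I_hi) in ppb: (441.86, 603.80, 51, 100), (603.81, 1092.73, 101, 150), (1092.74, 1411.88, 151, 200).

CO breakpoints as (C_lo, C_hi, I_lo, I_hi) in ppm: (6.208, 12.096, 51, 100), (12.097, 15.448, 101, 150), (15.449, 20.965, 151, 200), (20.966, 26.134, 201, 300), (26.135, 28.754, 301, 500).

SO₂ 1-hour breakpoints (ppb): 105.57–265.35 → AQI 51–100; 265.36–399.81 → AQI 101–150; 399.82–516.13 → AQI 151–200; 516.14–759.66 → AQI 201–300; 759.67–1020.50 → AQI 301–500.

PM2.5: 180.38 lies in 137.18–220.31, so I_lo=51, I_hi=100, C_lo=137.18, C_hi=220.31.
(100−51)/(220.31−137.18) × (180.38−137.18) + 51 = 49/83.13 × 43.20 + 51 ≈ 76.46 → 76.
O₃ 0.19057: bracket 0.18605–0.24263 → index 151–200; slope 49/0.05658, offset 0.00452.
AQI = 151 + 49/0.05658·0.00452 ≈ 154.91 ⇒ 155.
NO₂: row 1092.74–1411.88 (AQI 151–200). (200−151)·(1180.20−1092.74)/(1411.88−1092.74) + 151 = 49·87.46/319.14 + 151 ≈ 164.43 → 164.
CO: 24.239 lies in 20.966–26.134, so I_lo=201, I_hi=300, C_lo=20.966, C_hi=26.134.
(300−201)/(26.134−20.966) × (24.239−20.966) + 201 = 99/5.168 × 3.273 + 201 ≈ 263.70 → 264.
SO₂: 149.95 lies in 105.57–265.35, so I_lo=51, I_hi=100, C_lo=105.57, C_hi=265.35.
(100−51)/(265.35−105.57) × (149.95−105.57) + 51 = 49/159.78 × 44.38 + 51 ≈ 64.61 → 65.
Sub-indices: PM2.5→76, O₃→155, NO₂→164, CO→264, SO₂→65. Overall AQI = max = 264; dominant pollutant is CO.
AQI 264: Very Unhealthy.

264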